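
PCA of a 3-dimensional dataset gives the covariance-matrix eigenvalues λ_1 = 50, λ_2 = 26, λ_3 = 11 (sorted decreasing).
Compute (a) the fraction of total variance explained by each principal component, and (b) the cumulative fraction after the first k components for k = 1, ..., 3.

Step 1 — total variance = trace(Sigma) = Σ λ_i = 50 + 26 + 11 = 87.

Step 2 — fraction explained by component i = λ_i / Σ λ:
  PC1: 50/87 = 0.5747
  PC2: 26/87 = 0.2989
  PC3: 11/87 = 0.1264

Step 3 — cumulative fraction after k components = (λ_1 + ... + λ_k) / Σ λ:
  k = 1: 50/87 = 0.5747
  k = 2: (50 + 26)/87 = 76/87 = 0.8736
  k = 3: (50 + 26 + 11)/87 = 87/87 = 1

Summary (fraction, with percent):

explained: PC1 0.5747 (57.47%), PC2 0.2989 (29.89%), PC3 0.1264 (12.64%);  cumulative: 0.5747, 0.8736, 1


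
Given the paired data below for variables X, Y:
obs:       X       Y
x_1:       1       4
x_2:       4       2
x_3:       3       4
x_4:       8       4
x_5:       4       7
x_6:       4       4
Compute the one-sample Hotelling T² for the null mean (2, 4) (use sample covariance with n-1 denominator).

Step 1 — sample mean vector:
  mean(X) = (1 + 4 + 3 + 8 + 4 + 4) / 6 = 24/6 = 4
  mean(Y) = (4 + 2 + 4 + 4 + 7 + 4) / 6 = 25/6 = 4.1667
  x̄ = (4, 4.1667),  deviation x̄ - mu_0 = (4, 4.1667) - (2, 4) = (2, 0.1667).

Step 2 — sample covariance matrix, S[i,j] = (1/(n-1)) · Σ_k (x_{k,i} - mean_i) · (x_{k,j} - mean_j), divisor n-1 = 5:
  S[X,X] = ((-3)·(-3) + (0)·(0) + (-1)·(-1) + (4)·(4) + (0)·(0) + (0)·(0)) / 5 = 26/5 = 5.2
  S[X,Y] = ((-3)·(-0.1667) + (0)·(-2.1667) + (-1)·(-0.1667) + (4)·(-0.1667) + (0)·(2.8333) + (0)·(-0.1667)) / 5 = 0/5 = 0
  S[Y,Y] = ((-0.1667)·(-0.1667) + (-2.1667)·(-2.1667) + (-0.1667)·(-0.1667) + (-0.1667)·(-0.1667) + (2.8333)·(2.8333) + (-0.1667)·(-0.1667)) / 5 = 12.8333/5 = 2.5667
  S = [[5.2, 0],
 [0, 2.5667]].

Step 3 — invert S. det(S) = 5.2·2.5667 - (0)² = 13.3467.
  S^{-1} = (1/det) · [[d, -b], [-b, a]] = [[0.1923, 0],
 [0, 0.3896]].

Step 4 — quadratic form (x̄ - mu_0)^T · S^{-1} · (x̄ - mu_0):
  S^{-1} · (x̄ - mu_0) = (0.3846, 0.0649),
  (x̄ - mu_0)^T · [...] = (2)·(0.3846) + (0.1667)·(0.0649) = 0.7801.

Step 5 — scale by n: T² = 6 · 0.7801 = 4.6803.

T² ≈ 4.6803


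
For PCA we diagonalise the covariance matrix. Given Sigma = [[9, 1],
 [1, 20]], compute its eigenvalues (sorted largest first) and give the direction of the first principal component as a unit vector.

Step 1 — characteristic polynomial of 2×2 Sigma:
  det(Sigma - λI) = λ² - trace · λ + det = 0.
  trace = 9 + 20 = 29, det = 9·20 - (1)² = 179.
Step 2 — discriminant:
  Δ = trace² - 4·det = 841 - 716 = 125.
Step 3 — eigenvalues:
  λ = (trace ± √Δ)/2 = (29 ± 11.1803)/2,
  λ_1 = 20.0902,  λ_2 = 8.9098.

Step 4 — unit eigenvector for λ_1: solve (Sigma - λ_1 I)v = 0. First row:
  (9 - 20.0902)·v_x + (1)·v_y = 0, i.e. (-11.0902)·v_x + (1)·v_y = 0,
  so v ∝ (b, λ_1 - a) = (1, 11.0902) = u.
  ||u|| = √((1)² + (11.0902)²) = √(123.9919) ≈ 11.1352,
  v_1 = u/||u|| ≈ (0.0898, 0.996) (||v_1|| = 1).

λ_1 = 20.0902,  λ_2 = 8.9098;  v_1 ≈ (0.0898, 0.996)


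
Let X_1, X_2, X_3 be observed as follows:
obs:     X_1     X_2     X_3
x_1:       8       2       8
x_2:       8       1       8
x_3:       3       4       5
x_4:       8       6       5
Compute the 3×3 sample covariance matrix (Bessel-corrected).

Step 1 — column means:
  mean(X_1) = (8 + 8 + 3 + 8) / 4 = 27/4 = 6.75
  mean(X_2) = (2 + 1 + 4 + 6) / 4 = 13/4 = 3.25
  mean(X_3) = (8 + 8 + 5 + 5) / 4 = 26/4 = 6.5

Step 2 — sample covariance S[i,j] = (1/(n-1)) · Σ_k (x_{k,i} - mean_i) · (x_{k,j} - mean_j), with n-1 = 3.
  S[X_1,X_1] = ((1.25)·(1.25) + (1.25)·(1.25) + (-3.75)·(-3.75) + (1.25)·(1.25)) / 3 = 18.75/3 = 6.25
  S[X_1,X_2] = ((1.25)·(-1.25) + (1.25)·(-2.25) + (-3.75)·(0.75) + (1.25)·(2.75)) / 3 = -3.75/3 = -1.25
  S[X_1,X_3] = ((1.25)·(1.5) + (1.25)·(1.5) + (-3.75)·(-1.5) + (1.25)·(-1.5)) / 3 = 7.5/3 = 2.5
  S[X_2,X_2] = ((-1.25)·(-1.25) + (-2.25)·(-2.25) + (0.75)·(0.75) + (2.75)·(2.75)) / 3 = 14.75/3 = 4.9167
  S[X_2,X_3] = ((-1.25)·(1.5) + (-2.25)·(1.5) + (0.75)·(-1.5) + (2.75)·(-1.5)) / 3 = -10.5/3 = -3.5
  S[X_3,X_3] = ((1.5)·(1.5) + (1.5)·(1.5) + (-1.5)·(-1.5) + (-1.5)·(-1.5)) / 3 = 9/3 = 3

S is symmetric (S[j,i] = S[i,j]). Assembling:

S = [[6.25, -1.25, 2.5],
 [-1.25, 4.9167, -3.5],
 [2.5, -3.5, 3]]


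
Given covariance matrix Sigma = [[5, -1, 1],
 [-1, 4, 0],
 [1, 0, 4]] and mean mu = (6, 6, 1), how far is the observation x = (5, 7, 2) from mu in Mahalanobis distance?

Step 1 — centre the observation: (x - mu) = (-1, 1, 1).

Step 2 — invert Sigma (cofactor / det for 3×3, or solve directly):
  Sigma^{-1} = [[0.2222, 0.0556, -0.0556],
 [0.0556, 0.2639, -0.0139],
 [-0.0556, -0.0139, 0.2639]].

Step 3 — form the quadratic (x - mu)^T · Sigma^{-1} · (x - mu):
  Sigma^{-1} · (x - mu) = (-0.2222, 0.1944, 0.3056).
  (x - mu)^T · [Sigma^{-1} · (x - mu)] = (-1)·(-0.2222) + (1)·(0.1944) + (1)·(0.3056) = 0.7222.

Step 4 — take square root: d = √(0.7222) ≈ 0.8498.

d(x, mu) = √(0.7222) ≈ 0.8498


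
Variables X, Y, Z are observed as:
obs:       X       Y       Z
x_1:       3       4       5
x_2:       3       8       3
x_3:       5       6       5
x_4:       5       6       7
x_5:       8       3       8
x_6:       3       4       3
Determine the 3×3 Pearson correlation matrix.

Step 1 — column means:
  mean(X) = (3 + 3 + 5 + 5 + 8 + 3) / 6 = 27/6 = 4.5
  mean(Y) = (4 + 8 + 6 + 6 + 3 + 4) / 6 = 31/6 = 5.1667
  mean(Z) = (5 + 3 + 5 + 7 + 8 + 3) / 6 = 31/6 = 5.1667

Step 2 — sample variances and covariances s[i,j] = (1/(n-1)) · Σ_k (x_{k,i} - mean_i) · (x_{k,j} - mean_j), with n-1 = 5:
  s[X,X] = ((-1.5)·(-1.5) + (-1.5)·(-1.5) + (0.5)·(0.5) + (0.5)·(0.5) + (3.5)·(3.5) + (-1.5)·(-1.5)) / 5 = 19.5/5 = 3.9
  s[X,Y] = ((-1.5)·(-1.1667) + (-1.5)·(2.8333) + (0.5)·(0.8333) + (0.5)·(0.8333) + (3.5)·(-2.1667) + (-1.5)·(-1.1667)) / 5 = -7.5/5 = -1.5
  s[X,Z] = ((-1.5)·(-0.1667) + (-1.5)·(-2.1667) + (0.5)·(-0.1667) + (0.5)·(1.8333) + (3.5)·(2.8333) + (-1.5)·(-2.1667)) / 5 = 17.5/5 = 3.5
  s[Y,Y] = ((-1.1667)·(-1.1667) + (2.8333)·(2.8333) + (0.8333)·(0.8333) + (0.8333)·(0.8333) + (-2.1667)·(-2.1667) + (-1.1667)·(-1.1667)) / 5 = 16.8333/5 = 3.3667
  s[Y,Z] = ((-1.1667)·(-0.1667) + (2.8333)·(-2.1667) + (0.8333)·(-0.1667) + (0.8333)·(1.8333) + (-2.1667)·(2.8333) + (-1.1667)·(-2.1667)) / 5 = -8.1667/5 = -1.6333
  s[Z,Z] = ((-0.1667)·(-0.1667) + (-2.1667)·(-2.1667) + (-0.1667)·(-0.1667) + (1.8333)·(1.8333) + (2.8333)·(2.8333) + (-2.1667)·(-2.1667)) / 5 = 20.8333/5 = 4.1667
  Sample standard deviations s_i = √(s[i,i]):
  s(X) = √(3.9) = 1.9748
  s(Y) = √(3.3667) = 1.8348
  s(Z) = √(4.1667) = 2.0412

Step 3 — r_{ij} = s_{ij} / (s_i · s_j):
  r[X,X] = 1 (diagonal).
  r[X,Y] = -1.5 / (1.9748 · 1.8348) = -1.5 / 3.6235 = -0.414
  r[X,Z] = 3.5 / (1.9748 · 2.0412) = 3.5 / 4.0311 = 0.8682
  r[Y,Y] = 1 (diagonal).
  r[Y,Z] = -1.6333 / (1.8348 · 2.0412) = -1.6333 / 3.7454 = -0.4361
  r[Z,Z] = 1 (diagonal).

R is symmetric with unit diagonal. Assembling:

R = [[1, -0.414, 0.8682],
 [-0.414, 1, -0.4361],
 [0.8682, -0.4361, 1]]


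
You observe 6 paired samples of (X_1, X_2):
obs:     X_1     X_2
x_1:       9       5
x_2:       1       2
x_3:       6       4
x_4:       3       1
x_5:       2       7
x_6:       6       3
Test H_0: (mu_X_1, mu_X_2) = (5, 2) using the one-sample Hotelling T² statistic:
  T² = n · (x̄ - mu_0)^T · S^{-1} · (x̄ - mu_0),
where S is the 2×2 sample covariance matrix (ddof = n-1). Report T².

Step 1 — sample mean vector:
  mean(X_1) = (9 + 1 + 6 + 3 + 2 + 6) / 6 = 27/6 = 4.5
  mean(X_2) = (5 + 2 + 4 + 1 + 7 + 3) / 6 = 22/6 = 3.6667
  x̄ = (4.5, 3.6667),  deviation x̄ - mu_0 = (4.5, 3.6667) - (5, 2) = (-0.5, 1.6667).

Step 2 — sample covariance matrix, S[i,j] = (1/(n-1)) · Σ_k (x_{k,i} - mean_i) · (x_{k,j} - mean_j), divisor n-1 = 5:
  S[X_1,X_1] = ((4.5)·(4.5) + (-3.5)·(-3.5) + (1.5)·(1.5) + (-1.5)·(-1.5) + (-2.5)·(-2.5) + (1.5)·(1.5)) / 5 = 45.5/5 = 9.1
  S[X_1,X_2] = ((4.5)·(1.3333) + (-3.5)·(-1.6667) + (1.5)·(0.3333) + (-1.5)·(-2.6667) + (-2.5)·(3.3333) + (1.5)·(-0.6667)) / 5 = 7/5 = 1.4
  S[X_2,X_2] = ((1.3333)·(1.3333) + (-1.6667)·(-1.6667) + (0.3333)·(0.3333) + (-2.6667)·(-2.6667) + (3.3333)·(3.3333) + (-0.6667)·(-0.6667)) / 5 = 23.3333/5 = 4.6667
  S = [[9.1, 1.4],
 [1.4, 4.6667]].

Step 3 — invert S. det(S) = 9.1·4.6667 - (1.4)² = 40.5067.
  S^{-1} = (1/det) · [[d, -b], [-b, a]] = [[0.1152, -0.0346],
 [-0.0346, 0.2247]].

Step 4 — quadratic form (x̄ - mu_0)^T · S^{-1} · (x̄ - mu_0):
  S^{-1} · (x̄ - mu_0) = (-0.1152, 0.3917),
  (x̄ - mu_0)^T · [...] = (-0.5)·(-0.1152) + (1.6667)·(0.3917) = 0.7104.

Step 5 — scale by n: T² = 6 · 0.7104 = 4.2627.

T² ≈ 4.2627


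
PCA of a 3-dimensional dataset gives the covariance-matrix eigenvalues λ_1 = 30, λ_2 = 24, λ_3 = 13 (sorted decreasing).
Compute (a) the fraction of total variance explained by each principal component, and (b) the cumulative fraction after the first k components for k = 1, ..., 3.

Step 1 — total variance = trace(Sigma) = Σ λ_i = 30 + 24 + 13 = 67.

Step 2 — fraction explained by component i = λ_i / Σ λ:
  PC1: 30/67 = 0.4478
  PC2: 24/67 = 0.3582
  PC3: 13/67 = 0.194

Step 3 — cumulative fraction after k components = (λ_1 + ... + λ_k) / Σ λ:
  k = 1: 30/67 = 0.4478
  k = 2: (30 + 24)/67 = 54/67 = 0.806
  k = 3: (30 + 24 + 13)/67 = 67/67 = 1

Summary (fraction, with percent):

explained: PC1 0.4478 (44.78%), PC2 0.3582 (35.82%), PC3 0.194 (19.4%);  cumulative: 0.4478, 0.806, 1


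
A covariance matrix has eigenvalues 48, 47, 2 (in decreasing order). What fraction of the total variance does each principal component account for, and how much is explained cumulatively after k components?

Step 1 — total variance = trace(Sigma) = Σ λ_i = 48 + 47 + 2 = 97.

Step 2 — fraction explained by component i = λ_i / Σ λ:
  PC1: 48/97 = 0.4948
  PC2: 47/97 = 0.4845
  PC3: 2/97 = 0.0206

Step 3 — cumulative fraction after k components = (λ_1 + ... + λ_k) / Σ λ:
  k = 1: 48/97 = 0.4948
  k = 2: (48 + 47)/97 = 95/97 = 0.9794
  k = 3: (48 + 47 + 2)/97 = 97/97 = 1

Summary (fraction, with percent):

explained: PC1 0.4948 (49.48%), PC2 0.4845 (48.45%), PC3 0.0206 (2.06%);  cumulative: 0.4948, 0.9794, 1


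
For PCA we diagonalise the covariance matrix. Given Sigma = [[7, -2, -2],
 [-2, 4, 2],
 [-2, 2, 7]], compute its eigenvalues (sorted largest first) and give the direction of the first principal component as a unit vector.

Step 1 — characteristic polynomial p(λ) = det(λI - Sigma) = λ³ - tr·λ² + c_1·λ - det, where tr = trace, c_1 = sum of the principal 2×2 minors, det = det(Sigma):
  tr = 7 + 4 + 7 = 18,
  c_1 = (7·4 - (-2)²) + (7·7 - (-2)²) + (4·7 - (2)²) = 24 + 45 + 24 = 93,
  det = 7·(4·7 - (2)²) - (-2)·((-2)·7 - (2)·(-2)) + (-2)·((-2)·(2) - 4·(-2)) = 7·(24) - (-2)·(-10) + (-2)·(4) = 140.
  So p(λ) = λ³ - 18λ² + 93λ - 140.
Step 2 — look for an integer root (rational root theorem: any rational root is an integer divisor of 140). Testing λ = 5:
  p(5) = 125 - 450 + 465 - 140 = 0  ✓
  Dividing out (λ - 5): p(λ) = (λ - 5)(λ² - 13λ + 28).
Step 3 — remaining eigenvalues from the quadratic λ² - 13λ + 28 = 0:
  Δ = 13² - 4·28 = 169 - 112 = 57,  λ = (13 ± √57)/2 = (13 ± 7.5498)/2 ≈ 10.2749 or 2.7251.
  Sorted: λ_1 = 10.2749,  λ_2 = 5,  λ_3 = 2.7251  (check: sum = 18 = tr ✓).

Step 4 — unit eigenvector for λ_1 ≈ 10.2749: v spans the null space of (Sigma - λ_1 I), whose rows are
  r_1 = (-3.2749, -2, -2),  r_2 = (-2, -6.2749, 2),  r_3 = (-2, 2, -3.2749).
  v is orthogonal to every row, so take v ∝ r_1 × r_2 = ((-2)·(2) - (-2)·(-6.2749), (-2)·(-2) - (-3.2749)·(2), (-3.2749)·(-6.2749) - (-2)·(-2)) ≈ (-16.5498, 10.5498, 16.5498).
  Rescale (multiply by -1 so the first nonzero entry is positive): u = (16.5498, -10.5498, -16.5498).
  ||u|| = √((16.5498)² + (-10.5498)² + (-16.5498)²) = √(659.093) ≈ 25.6728,  v_1 = u/||u|| ≈ (0.6446, -0.4109, -0.6446) (||v_1|| = 1).

λ_1 = 10.2749,  λ_2 = 5,  λ_3 = 2.7251;  v_1 ≈ (0.6446, -0.4109, -0.6446)


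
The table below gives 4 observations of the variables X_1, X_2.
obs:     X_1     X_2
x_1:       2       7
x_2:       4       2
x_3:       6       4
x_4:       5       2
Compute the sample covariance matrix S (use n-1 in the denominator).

Step 1 — column means:
  mean(X_1) = (2 + 4 + 6 + 5) / 4 = 17/4 = 4.25
  mean(X_2) = (7 + 2 + 4 + 2) / 4 = 15/4 = 3.75

Step 2 — sample covariance S[i,j] = (1/(n-1)) · Σ_k (x_{k,i} - mean_i) · (x_{k,j} - mean_j), with n-1 = 3.
  S[X_1,X_1] = ((-2.25)·(-2.25) + (-0.25)·(-0.25) + (1.75)·(1.75) + (0.75)·(0.75)) / 3 = 8.75/3 = 2.9167
  S[X_1,X_2] = ((-2.25)·(3.25) + (-0.25)·(-1.75) + (1.75)·(0.25) + (0.75)·(-1.75)) / 3 = -7.75/3 = -2.5833
  S[X_2,X_2] = ((3.25)·(3.25) + (-1.75)·(-1.75) + (0.25)·(0.25) + (-1.75)·(-1.75)) / 3 = 16.75/3 = 5.5833

S is symmetric (S[j,i] = S[i,j]). Assembling:

S = [[2.9167, -2.5833],
 [-2.5833, 5.5833]]


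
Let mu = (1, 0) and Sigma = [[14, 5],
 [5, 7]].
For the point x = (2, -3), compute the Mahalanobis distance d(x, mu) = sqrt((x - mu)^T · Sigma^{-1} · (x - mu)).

Step 1 — centre the observation: (x - mu) = (1, -3).

Step 2 — invert Sigma. det(Sigma) = 14·7 - (5)² = 73.
  Sigma^{-1} = (1/det) · [[d, -b], [-b, a]] = [[0.0959, -0.0685],
 [-0.0685, 0.1918]].

Step 3 — form the quadratic (x - mu)^T · Sigma^{-1} · (x - mu):
  Sigma^{-1} · (x - mu) = (0.3014, -0.6438).
  (x - mu)^T · [Sigma^{-1} · (x - mu)] = (1)·(0.3014) + (-3)·(-0.6438) = 2.2329.

Step 4 — take square root: d = √(2.2329) ≈ 1.4943.

d(x, mu) = √(2.2329) ≈ 1.4943


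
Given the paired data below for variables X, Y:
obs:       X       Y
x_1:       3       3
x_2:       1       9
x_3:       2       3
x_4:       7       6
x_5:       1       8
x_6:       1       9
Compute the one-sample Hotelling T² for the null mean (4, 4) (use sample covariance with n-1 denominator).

Step 1 — sample mean vector:
  mean(X) = (3 + 1 + 2 + 7 + 1 + 1) / 6 = 15/6 = 2.5
  mean(Y) = (3 + 9 + 3 + 6 + 8 + 9) / 6 = 38/6 = 6.3333
  x̄ = (2.5, 6.3333),  deviation x̄ - mu_0 = (2.5, 6.3333) - (4, 4) = (-1.5, 2.3333).

Step 2 — sample covariance matrix, S[i,j] = (1/(n-1)) · Σ_k (x_{k,i} - mean_i) · (x_{k,j} - mean_j), divisor n-1 = 5:
  S[X,X] = ((0.5)·(0.5) + (-1.5)·(-1.5) + (-0.5)·(-0.5) + (4.5)·(4.5) + (-1.5)·(-1.5) + (-1.5)·(-1.5)) / 5 = 27.5/5 = 5.5
  S[X,Y] = ((0.5)·(-3.3333) + (-1.5)·(2.6667) + (-0.5)·(-3.3333) + (4.5)·(-0.3333) + (-1.5)·(1.6667) + (-1.5)·(2.6667)) / 5 = -12/5 = -2.4
  S[Y,Y] = ((-3.3333)·(-3.3333) + (2.6667)·(2.6667) + (-3.3333)·(-3.3333) + (-0.3333)·(-0.3333) + (1.6667)·(1.6667) + (2.6667)·(2.6667)) / 5 = 39.3333/5 = 7.8667
  S = [[5.5, -2.4],
 [-2.4, 7.8667]].

Step 3 — invert S. det(S) = 5.5·7.8667 - (-2.4)² = 37.5067.
  S^{-1} = (1/det) · [[d, -b], [-b, a]] = [[0.2097, 0.064],
 [0.064, 0.1466]].

Step 4 — quadratic form (x̄ - mu_0)^T · S^{-1} · (x̄ - mu_0):
  S^{-1} · (x̄ - mu_0) = (-0.1653, 0.2462),
  (x̄ - mu_0)^T · [...] = (-1.5)·(-0.1653) + (2.3333)·(0.2462) = 0.8224.

Step 5 — scale by n: T² = 6 · 0.8224 = 4.9342.

T² ≈ 4.9342


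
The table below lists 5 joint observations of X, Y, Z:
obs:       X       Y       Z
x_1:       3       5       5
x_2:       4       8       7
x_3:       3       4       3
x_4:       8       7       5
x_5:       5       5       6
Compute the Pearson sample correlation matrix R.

Step 1 — column means:
  mean(X) = (3 + 4 + 3 + 8 + 5) / 5 = 23/5 = 4.6
  mean(Y) = (5 + 8 + 4 + 7 + 5) / 5 = 29/5 = 5.8
  mean(Z) = (5 + 7 + 3 + 5 + 6) / 5 = 26/5 = 5.2

Step 2 — sample variances and covariances s[i,j] = (1/(n-1)) · Σ_k (x_{k,i} - mean_i) · (x_{k,j} - mean_j), with n-1 = 4:
  s[X,X] = ((-1.6)·(-1.6) + (-0.6)·(-0.6) + (-1.6)·(-1.6) + (3.4)·(3.4) + (0.4)·(0.4)) / 4 = 17.2/4 = 4.3
  s[X,Y] = ((-1.6)·(-0.8) + (-0.6)·(2.2) + (-1.6)·(-1.8) + (3.4)·(1.2) + (0.4)·(-0.8)) / 4 = 6.6/4 = 1.65
  s[X,Z] = ((-1.6)·(-0.2) + (-0.6)·(1.8) + (-1.6)·(-2.2) + (3.4)·(-0.2) + (0.4)·(0.8)) / 4 = 2.4/4 = 0.6
  s[Y,Y] = ((-0.8)·(-0.8) + (2.2)·(2.2) + (-1.8)·(-1.8) + (1.2)·(1.2) + (-0.8)·(-0.8)) / 4 = 10.8/4 = 2.7
  s[Y,Z] = ((-0.8)·(-0.2) + (2.2)·(1.8) + (-1.8)·(-2.2) + (1.2)·(-0.2) + (-0.8)·(0.8)) / 4 = 7.2/4 = 1.8
  s[Z,Z] = ((-0.2)·(-0.2) + (1.8)·(1.8) + (-2.2)·(-2.2) + (-0.2)·(-0.2) + (0.8)·(0.8)) / 4 = 8.8/4 = 2.2
  Sample standard deviations s_i = √(s[i,i]):
  s(X) = √(4.3) = 2.0736
  s(Y) = √(2.7) = 1.6432
  s(Z) = √(2.2) = 1.4832

Step 3 — r_{ij} = s_{ij} / (s_i · s_j):
  r[X,X] = 1 (diagonal).
  r[X,Y] = 1.65 / (2.0736 · 1.6432) = 1.65 / 3.4073 = 0.4842
  r[X,Z] = 0.6 / (2.0736 · 1.4832) = 0.6 / 3.0757 = 0.1951
  r[Y,Y] = 1 (diagonal).
  r[Y,Z] = 1.8 / (1.6432 · 1.4832) = 1.8 / 2.4372 = 0.7385
  r[Z,Z] = 1 (diagonal).

R is symmetric with unit diagonal. Assembling:

R = [[1, 0.4842, 0.1951],
 [0.4842, 1, 0.7385],
 [0.1951, 0.7385, 1]]


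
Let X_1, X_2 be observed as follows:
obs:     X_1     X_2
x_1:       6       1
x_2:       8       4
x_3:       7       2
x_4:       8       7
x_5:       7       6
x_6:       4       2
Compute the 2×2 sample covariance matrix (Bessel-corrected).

Step 1 — column means:
  mean(X_1) = (6 + 8 + 7 + 8 + 7 + 4) / 6 = 40/6 = 6.6667
  mean(X_2) = (1 + 4 + 2 + 7 + 6 + 2) / 6 = 22/6 = 3.6667

Step 2 — sample covariance S[i,j] = (1/(n-1)) · Σ_k (x_{k,i} - mean_i) · (x_{k,j} - mean_j), with n-1 = 5.
  S[X_1,X_1] = ((-0.6667)·(-0.6667) + (1.3333)·(1.3333) + (0.3333)·(0.3333) + (1.3333)·(1.3333) + (0.3333)·(0.3333) + (-2.6667)·(-2.6667)) / 5 = 11.3333/5 = 2.2667
  S[X_1,X_2] = ((-0.6667)·(-2.6667) + (1.3333)·(0.3333) + (0.3333)·(-1.6667) + (1.3333)·(3.3333) + (0.3333)·(2.3333) + (-2.6667)·(-1.6667)) / 5 = 11.3333/5 = 2.2667
  S[X_2,X_2] = ((-2.6667)·(-2.6667) + (0.3333)·(0.3333) + (-1.6667)·(-1.6667) + (3.3333)·(3.3333) + (2.3333)·(2.3333) + (-1.6667)·(-1.6667)) / 5 = 29.3333/5 = 5.8667

S is symmetric (S[j,i] = S[i,j]). Assembling:

S = [[2.2667, 2.2667],
 [2.2667, 5.8667]]


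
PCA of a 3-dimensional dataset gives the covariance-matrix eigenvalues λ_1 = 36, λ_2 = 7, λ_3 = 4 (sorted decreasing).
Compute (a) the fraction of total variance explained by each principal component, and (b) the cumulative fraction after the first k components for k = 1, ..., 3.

Step 1 — total variance = trace(Sigma) = Σ λ_i = 36 + 7 + 4 = 47.

Step 2 — fraction explained by component i = λ_i / Σ λ:
  PC1: 36/47 = 0.766
  PC2: 7/47 = 0.1489
  PC3: 4/47 = 0.0851

Step 3 — cumulative fraction after k components = (λ_1 + ... + λ_k) / Σ λ:
  k = 1: 36/47 = 0.766
  k = 2: (36 + 7)/47 = 43/47 = 0.9149
  k = 3: (36 + 7 + 4)/47 = 47/47 = 1

Summary (fraction, with percent):

explained: PC1 0.766 (76.6%), PC2 0.1489 (14.89%), PC3 0.0851 (8.51%);  cumulative: 0.766, 0.9149, 1


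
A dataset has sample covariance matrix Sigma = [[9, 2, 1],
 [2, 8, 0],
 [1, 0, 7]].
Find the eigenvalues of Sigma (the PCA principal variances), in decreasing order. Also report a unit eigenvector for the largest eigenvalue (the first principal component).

Step 1 — characteristic polynomial p(λ) = det(λI - Sigma) = λ³ - tr·λ² + c_1·λ - det, where tr = trace, c_1 = sum of the principal 2×2 minors, det = det(Sigma):
  tr = 9 + 8 + 7 = 24,
  c_1 = (9·8 - (2)²) + (9·7 - (1)²) + (8·7 - (0)²) = 68 + 62 + 56 = 186,
  det = 9·(8·7 - (0)²) - (2)·((2)·7 - (0)·(1)) + (1)·((2)·(0) - 8·(1)) = 9·(56) - (2)·(14) + (1)·(-8) = 468.
  So p(λ) = λ³ - 24λ² + 186λ - 468.
Step 2 — look for an integer root (rational root theorem: any rational root is an integer divisor of 468). Testing λ = 6:
  p(6) = 216 - 864 + 1116 - 468 = 0  ✓
  Dividing out (λ - 6): p(λ) = (λ - 6)(λ² - 18λ + 78).
Step 3 — remaining eigenvalues from the quadratic λ² - 18λ + 78 = 0:
  Δ = 18² - 4·78 = 324 - 312 = 12,  λ = (18 ± √12)/2 = (18 ± 3.4641)/2 ≈ 10.7321 or 7.2679.
  Sorted: λ_1 = 10.7321,  λ_2 = 7.2679,  λ_3 = 6  (check: sum = 24 = tr ✓).

Step 4 — unit eigenvector for λ_1 ≈ 10.7321: v spans the null space of (Sigma - λ_1 I), whose rows are
  r_1 = (-1.7321, 2, 1),  r_2 = (2, -2.7321, 0),  r_3 = (1, 0, -3.7321).
  v is orthogonal to every row, so take v ∝ r_1 × r_2 = ((2)·(0) - (1)·(-2.7321), (1)·(2) - (-1.7321)·(0), (-1.7321)·(-2.7321) - (2)·(2)) ≈ (2.7321, 2, 0.7321).
  Let u = (2.7321, 2, 0.7321).
  ||u|| = √((2.7321)² + (2)² + (0.7321)²) = √(12) ≈ 3.4641,  v_1 = u/||u|| ≈ (0.7887, 0.5774, 0.2113) (||v_1|| = 1).

λ_1 = 10.7321,  λ_2 = 7.2679,  λ_3 = 6;  v_1 ≈ (0.7887, 0.5774, 0.2113)


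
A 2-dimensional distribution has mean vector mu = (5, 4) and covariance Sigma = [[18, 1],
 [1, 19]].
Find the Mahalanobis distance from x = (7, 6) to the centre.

Step 1 — centre the observation: (x - mu) = (2, 2).

Step 2 — invert Sigma. det(Sigma) = 18·19 - (1)² = 341.
  Sigma^{-1} = (1/det) · [[d, -b], [-b, a]] = [[0.0557, -0.0029],
 [-0.0029, 0.0528]].

Step 3 — form the quadratic (x - mu)^T · Sigma^{-1} · (x - mu):
  Sigma^{-1} · (x - mu) = (0.1056, 0.0997).
  (x - mu)^T · [Sigma^{-1} · (x - mu)] = (2)·(0.1056) + (2)·(0.0997) = 0.4106.

Step 4 — take square root: d = √(0.4106) ≈ 0.6407.

d(x, mu) = √(0.4106) ≈ 0.6407


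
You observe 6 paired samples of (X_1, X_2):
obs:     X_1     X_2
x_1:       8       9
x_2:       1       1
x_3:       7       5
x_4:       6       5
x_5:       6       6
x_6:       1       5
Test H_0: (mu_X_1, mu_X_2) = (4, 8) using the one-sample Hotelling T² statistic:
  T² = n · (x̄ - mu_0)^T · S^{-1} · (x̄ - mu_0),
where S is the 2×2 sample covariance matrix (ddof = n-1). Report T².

Step 1 — sample mean vector:
  mean(X_1) = (8 + 1 + 7 + 6 + 6 + 1) / 6 = 29/6 = 4.8333
  mean(X_2) = (9 + 1 + 5 + 5 + 6 + 5) / 6 = 31/6 = 5.1667
  x̄ = (4.8333, 5.1667),  deviation x̄ - mu_0 = (4.8333, 5.1667) - (4, 8) = (0.8333, -2.8333).

Step 2 — sample covariance matrix, S[i,j] = (1/(n-1)) · Σ_k (x_{k,i} - mean_i) · (x_{k,j} - mean_j), divisor n-1 = 5:
  S[X_1,X_1] = ((3.1667)·(3.1667) + (-3.8333)·(-3.8333) + (2.1667)·(2.1667) + (1.1667)·(1.1667) + (1.1667)·(1.1667) + (-3.8333)·(-3.8333)) / 5 = 46.8333/5 = 9.3667
  S[X_1,X_2] = ((3.1667)·(3.8333) + (-3.8333)·(-4.1667) + (2.1667)·(-0.1667) + (1.1667)·(-0.1667) + (1.1667)·(0.8333) + (-3.8333)·(-0.1667)) / 5 = 29.1667/5 = 5.8333
  S[X_2,X_2] = ((3.8333)·(3.8333) + (-4.1667)·(-4.1667) + (-0.1667)·(-0.1667) + (-0.1667)·(-0.1667) + (0.8333)·(0.8333) + (-0.1667)·(-0.1667)) / 5 = 32.8333/5 = 6.5667
  S = [[9.3667, 5.8333],
 [5.8333, 6.5667]].

Step 3 — invert S. det(S) = 9.3667·6.5667 - (5.8333)² = 27.48.
  S^{-1} = (1/det) · [[d, -b], [-b, a]] = [[0.239, -0.2123],
 [-0.2123, 0.3409]].

Step 4 — quadratic form (x̄ - mu_0)^T · S^{-1} · (x̄ - mu_0):
  S^{-1} · (x̄ - mu_0) = (0.8006, -1.1426),
  (x̄ - mu_0)^T · [...] = (0.8333)·(0.8006) + (-2.8333)·(-1.1426) = 3.9047.

Step 5 — scale by n: T² = 6 · 3.9047 = 23.4279.

T² ≈ 23.4279


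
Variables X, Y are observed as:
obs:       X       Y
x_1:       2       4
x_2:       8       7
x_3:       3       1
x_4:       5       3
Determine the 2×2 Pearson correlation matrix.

Step 1 — column means:
  mean(X) = (2 + 8 + 3 + 5) / 4 = 18/4 = 4.5
  mean(Y) = (4 + 7 + 1 + 3) / 4 = 15/4 = 3.75

Step 2 — sample variances and covariances s[i,j] = (1/(n-1)) · Σ_k (x_{k,i} - mean_i) · (x_{k,j} - mean_j), with n-1 = 3:
  s[X,X] = ((-2.5)·(-2.5) + (3.5)·(3.5) + (-1.5)·(-1.5) + (0.5)·(0.5)) / 3 = 21/3 = 7
  s[X,Y] = ((-2.5)·(0.25) + (3.5)·(3.25) + (-1.5)·(-2.75) + (0.5)·(-0.75)) / 3 = 14.5/3 = 4.8333
  s[Y,Y] = ((0.25)·(0.25) + (3.25)·(3.25) + (-2.75)·(-2.75) + (-0.75)·(-0.75)) / 3 = 18.75/3 = 6.25
  Sample standard deviations s_i = √(s[i,i]):
  s(X) = √(7) = 2.6458
  s(Y) = √(6.25) = 2.5

Step 3 — r_{ij} = s_{ij} / (s_i · s_j):
  r[X,X] = 1 (diagonal).
  r[X,Y] = 4.8333 / (2.6458 · 2.5) = 4.8333 / 6.6144 = 0.7307
  r[Y,Y] = 1 (diagonal).

R is symmetric with unit diagonal. Assembling:

R = [[1, 0.7307],
 [0.7307, 1]]


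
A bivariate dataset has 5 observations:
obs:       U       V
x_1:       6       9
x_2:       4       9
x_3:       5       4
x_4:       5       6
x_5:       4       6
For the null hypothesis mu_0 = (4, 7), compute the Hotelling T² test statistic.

Step 1 — sample mean vector:
  mean(U) = (6 + 4 + 5 + 5 + 4) / 5 = 24/5 = 4.8
  mean(V) = (9 + 9 + 4 + 6 + 6) / 5 = 34/5 = 6.8
  x̄ = (4.8, 6.8),  deviation x̄ - mu_0 = (4.8, 6.8) - (4, 7) = (0.8, -0.2).

Step 2 — sample covariance matrix, S[i,j] = (1/(n-1)) · Σ_k (x_{k,i} - mean_i) · (x_{k,j} - mean_j), divisor n-1 = 4:
  S[U,U] = ((1.2)·(1.2) + (-0.8)·(-0.8) + (0.2)·(0.2) + (0.2)·(0.2) + (-0.8)·(-0.8)) / 4 = 2.8/4 = 0.7
  S[U,V] = ((1.2)·(2.2) + (-0.8)·(2.2) + (0.2)·(-2.8) + (0.2)·(-0.8) + (-0.8)·(-0.8)) / 4 = 0.8/4 = 0.2
  S[V,V] = ((2.2)·(2.2) + (2.2)·(2.2) + (-2.8)·(-2.8) + (-0.8)·(-0.8) + (-0.8)·(-0.8)) / 4 = 18.8/4 = 4.7
  S = [[0.7, 0.2],
 [0.2, 4.7]].

Step 3 — invert S. det(S) = 0.7·4.7 - (0.2)² = 3.25.
  S^{-1} = (1/det) · [[d, -b], [-b, a]] = [[1.4462, -0.0615],
 [-0.0615, 0.2154]].

Step 4 — quadratic form (x̄ - mu_0)^T · S^{-1} · (x̄ - mu_0):
  S^{-1} · (x̄ - mu_0) = (1.1692, -0.0923),
  (x̄ - mu_0)^T · [...] = (0.8)·(1.1692) + (-0.2)·(-0.0923) = 0.9538.

Step 5 — scale by n: T² = 5 · 0.9538 = 4.7692.

T² ≈ 4.7692


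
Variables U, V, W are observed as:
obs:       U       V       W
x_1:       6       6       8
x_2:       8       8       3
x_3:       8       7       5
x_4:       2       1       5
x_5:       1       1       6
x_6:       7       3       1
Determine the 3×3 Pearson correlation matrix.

Step 1 — column means:
  mean(U) = (6 + 8 + 8 + 2 + 1 + 7) / 6 = 32/6 = 5.3333
  mean(V) = (6 + 8 + 7 + 1 + 1 + 3) / 6 = 26/6 = 4.3333
  mean(W) = (8 + 3 + 5 + 5 + 6 + 1) / 6 = 28/6 = 4.6667

Step 2 — sample variances and covariances s[i,j] = (1/(n-1)) · Σ_k (x_{k,i} - mean_i) · (x_{k,j} - mean_j), with n-1 = 5:
  s[U,U] = ((0.6667)·(0.6667) + (2.6667)·(2.6667) + (2.6667)·(2.6667) + (-3.3333)·(-3.3333) + (-4.3333)·(-4.3333) + (1.6667)·(1.6667)) / 5 = 47.3333/5 = 9.4667
  s[U,V] = ((0.6667)·(1.6667) + (2.6667)·(3.6667) + (2.6667)·(2.6667) + (-3.3333)·(-3.3333) + (-4.3333)·(-3.3333) + (1.6667)·(-1.3333)) / 5 = 41.3333/5 = 8.2667
  s[U,W] = ((0.6667)·(3.3333) + (2.6667)·(-1.6667) + (2.6667)·(0.3333) + (-3.3333)·(0.3333) + (-4.3333)·(1.3333) + (1.6667)·(-3.6667)) / 5 = -14.3333/5 = -2.8667
  s[V,V] = ((1.6667)·(1.6667) + (3.6667)·(3.6667) + (2.6667)·(2.6667) + (-3.3333)·(-3.3333) + (-3.3333)·(-3.3333) + (-1.3333)·(-1.3333)) / 5 = 47.3333/5 = 9.4667
  s[V,W] = ((1.6667)·(3.3333) + (3.6667)·(-1.6667) + (2.6667)·(0.3333) + (-3.3333)·(0.3333) + (-3.3333)·(1.3333) + (-1.3333)·(-3.6667)) / 5 = -0.3333/5 = -0.0667
  s[W,W] = ((3.3333)·(3.3333) + (-1.6667)·(-1.6667) + (0.3333)·(0.3333) + (0.3333)·(0.3333) + (1.3333)·(1.3333) + (-3.6667)·(-3.6667)) / 5 = 29.3333/5 = 5.8667
  Sample standard deviations s_i = √(s[i,i]):
  s(U) = √(9.4667) = 3.0768
  s(V) = √(9.4667) = 3.0768
  s(W) = √(5.8667) = 2.4221

Step 3 — r_{ij} = s_{ij} / (s_i · s_j):
  r[U,U] = 1 (diagonal).
  r[U,V] = 8.2667 / (3.0768 · 3.0768) = 8.2667 / 9.4667 = 0.8732
  r[U,W] = -2.8667 / (3.0768 · 2.4221) = -2.8667 / 7.4524 = -0.3847
  r[V,V] = 1 (diagonal).
  r[V,W] = -0.0667 / (3.0768 · 2.4221) = -0.0667 / 7.4524 = -0.0089
  r[W,W] = 1 (diagonal).

R is symmetric with unit diagonal. Assembling:

R = [[1, 0.8732, -0.3847],
 [0.8732, 1, -0.0089],
 [-0.3847, -0.0089, 1]]


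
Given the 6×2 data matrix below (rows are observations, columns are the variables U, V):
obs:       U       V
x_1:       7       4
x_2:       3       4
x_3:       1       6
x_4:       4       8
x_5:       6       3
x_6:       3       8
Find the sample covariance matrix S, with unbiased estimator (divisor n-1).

Step 1 — column means:
  mean(U) = (7 + 3 + 1 + 4 + 6 + 3) / 6 = 24/6 = 4
  mean(V) = (4 + 4 + 6 + 8 + 3 + 8) / 6 = 33/6 = 5.5

Step 2 — sample covariance S[i,j] = (1/(n-1)) · Σ_k (x_{k,i} - mean_i) · (x_{k,j} - mean_j), with n-1 = 5.
  S[U,U] = ((3)·(3) + (-1)·(-1) + (-3)·(-3) + (0)·(0) + (2)·(2) + (-1)·(-1)) / 5 = 24/5 = 4.8
  S[U,V] = ((3)·(-1.5) + (-1)·(-1.5) + (-3)·(0.5) + (0)·(2.5) + (2)·(-2.5) + (-1)·(2.5)) / 5 = -12/5 = -2.4
  S[V,V] = ((-1.5)·(-1.5) + (-1.5)·(-1.5) + (0.5)·(0.5) + (2.5)·(2.5) + (-2.5)·(-2.5) + (2.5)·(2.5)) / 5 = 23.5/5 = 4.7

S is symmetric (S[j,i] = S[i,j]). Assembling:

S = [[4.8, -2.4],
 [-2.4, 4.7]]


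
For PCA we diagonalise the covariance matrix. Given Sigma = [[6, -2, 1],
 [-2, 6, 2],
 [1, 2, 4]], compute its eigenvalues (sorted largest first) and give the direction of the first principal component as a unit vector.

Step 1 — characteristic polynomial p(λ) = det(λI - Sigma) = λ³ - tr·λ² + c_1·λ - det, where tr = trace, c_1 = sum of the principal 2×2 minors, det = det(Sigma):
  tr = 6 + 6 + 4 = 16,
  c_1 = (6·6 - (-2)²) + (6·4 - (1)²) + (6·4 - (2)²) = 32 + 23 + 20 = 75,
  det = 6·(6·4 - (2)²) - (-2)·((-2)·4 - (2)·(1)) + (1)·((-2)·(2) - 6·(1)) = 6·(20) - (-2)·(-10) + (1)·(-10) = 90.
  So p(λ) = λ³ - 16λ² + 75λ - 90.
Step 2 — look for an integer root (rational root theorem: any rational root is an integer divisor of 90). Testing λ = 6:
  p(6) = 216 - 576 + 450 - 90 = 0  ✓
  Dividing out (λ - 6): p(λ) = (λ - 6)(λ² - 10λ + 15).
Step 3 — remaining eigenvalues from the quadratic λ² - 10λ + 15 = 0:
  Δ = 10² - 4·15 = 100 - 60 = 40,  λ = (10 ± √40)/2 = (10 ± 6.3246)/2 ≈ 8.1623 or 1.8377.
  Sorted: λ_1 = 8.1623,  λ_2 = 6,  λ_3 = 1.8377  (check: sum = 16 = tr ✓).

Step 4 — unit eigenvector for λ_1 ≈ 8.1623: v spans the null space of (Sigma - λ_1 I), whose rows are
  r_1 = (-2.1623, -2, 1),  r_2 = (-2, -2.1623, 2),  r_3 = (1, 2, -4.1623).
  v is orthogonal to every row, so take v ∝ r_1 × r_2 = ((-2)·(2) - (1)·(-2.1623), (1)·(-2) - (-2.1623)·(2), (-2.1623)·(-2.1623) - (-2)·(-2)) ≈ (-1.8377, 2.3246, 0.6754).
  Rescale (multiply by -1 so the first nonzero entry is positive): u = (1.8377, -2.3246, -0.6754).
  ||u|| = √((1.8377)² + (-2.3246)² + (-0.6754)²) = √(9.237) ≈ 3.0392,  v_1 = u/||u|| ≈ (0.6047, -0.7648, -0.2222) (||v_1|| = 1).

λ_1 = 8.1623,  λ_2 = 6,  λ_3 = 1.8377;  v_1 ≈ (0.6047, -0.7648, -0.2222)


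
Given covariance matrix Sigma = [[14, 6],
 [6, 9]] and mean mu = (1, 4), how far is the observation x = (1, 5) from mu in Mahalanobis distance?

Step 1 — centre the observation: (x - mu) = (0, 1).

Step 2 — invert Sigma. det(Sigma) = 14·9 - (6)² = 90.
  Sigma^{-1} = (1/det) · [[d, -b], [-b, a]] = [[0.1, -0.0667],
 [-0.0667, 0.1556]].

Step 3 — form the quadratic (x - mu)^T · Sigma^{-1} · (x - mu):
  Sigma^{-1} · (x - mu) = (-0.0667, 0.1556).
  (x - mu)^T · [Sigma^{-1} · (x - mu)] = (0)·(-0.0667) + (1)·(0.1556) = 0.1556.

Step 4 — take square root: d = √(0.1556) ≈ 0.3944.

d(x, mu) = √(0.1556) ≈ 0.3944


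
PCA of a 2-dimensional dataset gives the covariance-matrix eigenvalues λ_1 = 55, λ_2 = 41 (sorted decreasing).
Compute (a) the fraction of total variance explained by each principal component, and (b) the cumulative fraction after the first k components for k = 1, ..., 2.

Step 1 — total variance = trace(Sigma) = Σ λ_i = 55 + 41 = 96.

Step 2 — fraction explained by component i = λ_i / Σ λ:
  PC1: 55/96 = 0.5729
  PC2: 41/96 = 0.4271

Step 3 — cumulative fraction after k components = (λ_1 + ... + λ_k) / Σ λ:
  k = 1: 55/96 = 0.5729
  k = 2: (55 + 41)/96 = 96/96 = 1

Summary (fraction, with percent):

explained: PC1 0.5729 (57.29%), PC2 0.4271 (42.71%);  cumulative: 0.5729, 1


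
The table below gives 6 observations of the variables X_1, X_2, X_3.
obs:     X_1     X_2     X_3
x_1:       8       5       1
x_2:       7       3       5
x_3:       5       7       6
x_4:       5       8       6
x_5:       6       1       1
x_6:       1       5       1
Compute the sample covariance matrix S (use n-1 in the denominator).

Step 1 — column means:
  mean(X_1) = (8 + 7 + 5 + 5 + 6 + 1) / 6 = 32/6 = 5.3333
  mean(X_2) = (5 + 3 + 7 + 8 + 1 + 5) / 6 = 29/6 = 4.8333
  mean(X_3) = (1 + 5 + 6 + 6 + 1 + 1) / 6 = 20/6 = 3.3333

Step 2 — sample covariance S[i,j] = (1/(n-1)) · Σ_k (x_{k,i} - mean_i) · (x_{k,j} - mean_j), with n-1 = 5.
  S[X_1,X_1] = ((2.6667)·(2.6667) + (1.6667)·(1.6667) + (-0.3333)·(-0.3333) + (-0.3333)·(-0.3333) + (0.6667)·(0.6667) + (-4.3333)·(-4.3333)) / 5 = 29.3333/5 = 5.8667
  S[X_1,X_2] = ((2.6667)·(0.1667) + (1.6667)·(-1.8333) + (-0.3333)·(2.1667) + (-0.3333)·(3.1667) + (0.6667)·(-3.8333) + (-4.3333)·(0.1667)) / 5 = -7.6667/5 = -1.5333
  S[X_1,X_3] = ((2.6667)·(-2.3333) + (1.6667)·(1.6667) + (-0.3333)·(2.6667) + (-0.3333)·(2.6667) + (0.6667)·(-2.3333) + (-4.3333)·(-2.3333)) / 5 = 3.3333/5 = 0.6667
  S[X_2,X_2] = ((0.1667)·(0.1667) + (-1.8333)·(-1.8333) + (2.1667)·(2.1667) + (3.1667)·(3.1667) + (-3.8333)·(-3.8333) + (0.1667)·(0.1667)) / 5 = 32.8333/5 = 6.5667
  S[X_2,X_3] = ((0.1667)·(-2.3333) + (-1.8333)·(1.6667) + (2.1667)·(2.6667) + (3.1667)·(2.6667) + (-3.8333)·(-2.3333) + (0.1667)·(-2.3333)) / 5 = 19.3333/5 = 3.8667
  S[X_3,X_3] = ((-2.3333)·(-2.3333) + (1.6667)·(1.6667) + (2.6667)·(2.6667) + (2.6667)·(2.6667) + (-2.3333)·(-2.3333) + (-2.3333)·(-2.3333)) / 5 = 33.3333/5 = 6.6667

S is symmetric (S[j,i] = S[i,j]). Assembling:

S = [[5.8667, -1.5333, 0.6667],
 [-1.5333, 6.5667, 3.8667],
 [0.6667, 3.8667, 6.6667]]


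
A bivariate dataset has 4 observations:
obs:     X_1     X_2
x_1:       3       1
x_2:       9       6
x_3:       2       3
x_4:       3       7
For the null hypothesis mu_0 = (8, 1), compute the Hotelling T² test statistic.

Step 1 — sample mean vector:
  mean(X_1) = (3 + 9 + 2 + 3) / 4 = 17/4 = 4.25
  mean(X_2) = (1 + 6 + 3 + 7) / 4 = 17/4 = 4.25
  x̄ = (4.25, 4.25),  deviation x̄ - mu_0 = (4.25, 4.25) - (8, 1) = (-3.75, 3.25).

Step 2 — sample covariance matrix, S[i,j] = (1/(n-1)) · Σ_k (x_{k,i} - mean_i) · (x_{k,j} - mean_j), divisor n-1 = 3:
  S[X_1,X_1] = ((-1.25)·(-1.25) + (4.75)·(4.75) + (-2.25)·(-2.25) + (-1.25)·(-1.25)) / 3 = 30.75/3 = 10.25
  S[X_1,X_2] = ((-1.25)·(-3.25) + (4.75)·(1.75) + (-2.25)·(-1.25) + (-1.25)·(2.75)) / 3 = 11.75/3 = 3.9167
  S[X_2,X_2] = ((-3.25)·(-3.25) + (1.75)·(1.75) + (-1.25)·(-1.25) + (2.75)·(2.75)) / 3 = 22.75/3 = 7.5833
  S = [[10.25, 3.9167],
 [3.9167, 7.5833]].

Step 3 — invert S. det(S) = 10.25·7.5833 - (3.9167)² = 62.3889.
  S^{-1} = (1/det) · [[d, -b], [-b, a]] = [[0.1215, -0.0628],
 [-0.0628, 0.1643]].

Step 4 — quadratic form (x̄ - mu_0)^T · S^{-1} · (x̄ - mu_0):
  S^{-1} · (x̄ - mu_0) = (-0.6598, 0.7694),
  (x̄ - mu_0)^T · [...] = (-3.75)·(-0.6598) + (3.25)·(0.7694) = 4.9748.

Step 5 — scale by n: T² = 4 · 4.9748 = 19.8994.

T² ≈ 19.8994


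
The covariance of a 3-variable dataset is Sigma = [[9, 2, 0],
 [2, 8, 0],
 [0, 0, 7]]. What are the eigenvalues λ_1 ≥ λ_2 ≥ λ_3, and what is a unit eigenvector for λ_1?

Step 1 — characteristic polynomial p(λ) = det(λI - Sigma) = λ³ - tr·λ² + c_1·λ - det, where tr = trace, c_1 = sum of the principal 2×2 minors, det = det(Sigma):
  tr = 9 + 8 + 7 = 24,
  c_1 = (9·8 - (2)²) + (9·7 - (0)²) + (8·7 - (0)²) = 68 + 63 + 56 = 187,
  det = 9·(8·7 - (0)²) - (2)·((2)·7 - (0)·(0)) + (0)·((2)·(0) - 8·(0)) = 9·(56) - (2)·(14) + (0)·(0) = 476.
  So p(λ) = λ³ - 24λ² + 187λ - 476.
Step 2 — look for an integer root (rational root theorem: any rational root is an integer divisor of 476). Testing λ = 7:
  p(7) = 343 - 1176 + 1309 - 476 = 0  ✓
  Dividing out (λ - 7): p(λ) = (λ - 7)(λ² - 17λ + 68).
Step 3 — remaining eigenvalues from the quadratic λ² - 17λ + 68 = 0:
  Δ = 17² - 4·68 = 289 - 272 = 17,  λ = (17 ± √17)/2 = (17 ± 4.1231)/2 ≈ 10.5616 or 6.4384.
  Sorted: λ_1 = 10.5616,  λ_2 = 7,  λ_3 = 6.4384  (check: sum = 24 = tr ✓).

Step 4 — unit eigenvector for λ_1 ≈ 10.5616: v spans the null space of (Sigma - λ_1 I), whose rows are
  r_1 = (-1.5616, 2, 0),  r_2 = (2, -2.5616, 0),  r_3 = (0, 0, -3.5616).
  v is orthogonal to every row, so take v ∝ r_1 × r_3 = ((2)·(-3.5616) - (0)·(0), (0)·(0) - (-1.5616)·(-3.5616), (-1.5616)·(0) - (2)·(0)) ≈ (-7.1231, -5.5616, 0).
  Rescale (multiply by -1 so the first nonzero entry is positive): u = (7.1231, 5.5616, 0).
  ||u|| = √((7.1231)² + (5.5616)² + (0)²) = √(81.6695) ≈ 9.0371,  v_1 = u/||u|| ≈ (0.7882, 0.6154, 0) (||v_1|| = 1).

λ_1 = 10.5616,  λ_2 = 7,  λ_3 = 6.4384;  v_1 ≈ (0.7882, 0.6154, 0)


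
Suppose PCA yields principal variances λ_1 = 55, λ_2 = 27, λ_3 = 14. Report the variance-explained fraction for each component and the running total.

Step 1 — total variance = trace(Sigma) = Σ λ_i = 55 + 27 + 14 = 96.

Step 2 — fraction explained by component i = λ_i / Σ λ:
  PC1: 55/96 = 0.5729
  PC2: 27/96 = 0.2812
  PC3: 14/96 = 0.1458

Step 3 — cumulative fraction after k components = (λ_1 + ... + λ_k) / Σ λ:
  k = 1: 55/96 = 0.5729
  k = 2: (55 + 27)/96 = 82/96 = 0.8542
  k = 3: (55 + 27 + 14)/96 = 96/96 = 1

Summary (fraction, with percent):

explained: PC1 0.5729 (57.29%), PC2 0.2812 (28.12%), PC3 0.1458 (14.58%);  cumulative: 0.5729, 0.8542, 1


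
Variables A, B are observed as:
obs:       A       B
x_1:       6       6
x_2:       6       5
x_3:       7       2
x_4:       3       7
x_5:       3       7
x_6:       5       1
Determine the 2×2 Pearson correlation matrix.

Step 1 — column means:
  mean(A) = (6 + 6 + 7 + 3 + 3 + 5) / 6 = 30/6 = 5
  mean(B) = (6 + 5 + 2 + 7 + 7 + 1) / 6 = 28/6 = 4.6667

Step 2 — sample variances and covariances s[i,j] = (1/(n-1)) · Σ_k (x_{k,i} - mean_i) · (x_{k,j} - mean_j), with n-1 = 5:
  s[A,A] = ((1)·(1) + (1)·(1) + (2)·(2) + (-2)·(-2) + (-2)·(-2) + (0)·(0)) / 5 = 14/5 = 2.8
  s[A,B] = ((1)·(1.3333) + (1)·(0.3333) + (2)·(-2.6667) + (-2)·(2.3333) + (-2)·(2.3333) + (0)·(-3.6667)) / 5 = -13/5 = -2.6
  s[B,B] = ((1.3333)·(1.3333) + (0.3333)·(0.3333) + (-2.6667)·(-2.6667) + (2.3333)·(2.3333) + (2.3333)·(2.3333) + (-3.6667)·(-3.6667)) / 5 = 33.3333/5 = 6.6667
  Sample standard deviations s_i = √(s[i,i]):
  s(A) = √(2.8) = 1.6733
  s(B) = √(6.6667) = 2.582

Step 3 — r_{ij} = s_{ij} / (s_i · s_j):
  r[A,A] = 1 (diagonal).
  r[A,B] = -2.6 / (1.6733 · 2.582) = -2.6 / 4.3205 = -0.6018
  r[B,B] = 1 (diagonal).

R is symmetric with unit diagonal. Assembling:

R = [[1, -0.6018],
 [-0.6018, 1]]


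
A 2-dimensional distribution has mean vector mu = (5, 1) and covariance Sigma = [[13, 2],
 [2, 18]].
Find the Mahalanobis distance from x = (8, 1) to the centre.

Step 1 — centre the observation: (x - mu) = (3, 0).

Step 2 — invert Sigma. det(Sigma) = 13·18 - (2)² = 230.
  Sigma^{-1} = (1/det) · [[d, -b], [-b, a]] = [[0.0783, -0.0087],
 [-0.0087, 0.0565]].

Step 3 — form the quadratic (x - mu)^T · Sigma^{-1} · (x - mu):
  Sigma^{-1} · (x - mu) = (0.2348, -0.0261).
  (x - mu)^T · [Sigma^{-1} · (x - mu)] = (3)·(0.2348) + (0)·(-0.0261) = 0.7043.

Step 4 — take square root: d = √(0.7043) ≈ 0.8393.

d(x, mu) = √(0.7043) ≈ 0.8393


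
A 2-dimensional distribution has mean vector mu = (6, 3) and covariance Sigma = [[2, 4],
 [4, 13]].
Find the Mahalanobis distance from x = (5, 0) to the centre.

Step 1 — centre the observation: (x - mu) = (-1, -3).

Step 2 — invert Sigma. det(Sigma) = 2·13 - (4)² = 10.
  Sigma^{-1} = (1/det) · [[d, -b], [-b, a]] = [[1.3, -0.4],
 [-0.4, 0.2]].

Step 3 — form the quadratic (x - mu)^T · Sigma^{-1} · (x - mu):
  Sigma^{-1} · (x - mu) = (-0.1, -0.2).
  (x - mu)^T · [Sigma^{-1} · (x - mu)] = (-1)·(-0.1) + (-3)·(-0.2) = 0.7.

Step 4 — take square root: d = √(0.7) ≈ 0.8367.

d(x, mu) = √(0.7) ≈ 0.8367


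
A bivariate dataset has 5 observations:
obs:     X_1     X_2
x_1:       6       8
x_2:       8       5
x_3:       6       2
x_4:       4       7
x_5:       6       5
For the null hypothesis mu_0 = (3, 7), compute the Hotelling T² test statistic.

Step 1 — sample mean vector:
  mean(X_1) = (6 + 8 + 6 + 4 + 6) / 5 = 30/5 = 6
  mean(X_2) = (8 + 5 + 2 + 7 + 5) / 5 = 27/5 = 5.4
  x̄ = (6, 5.4),  deviation x̄ - mu_0 = (6, 5.4) - (3, 7) = (3, -1.6).

Step 2 — sample covariance matrix, S[i,j] = (1/(n-1)) · Σ_k (x_{k,i} - mean_i) · (x_{k,j} - mean_j), divisor n-1 = 4:
  S[X_1,X_1] = ((0)·(0) + (2)·(2) + (0)·(0) + (-2)·(-2) + (0)·(0)) / 4 = 8/4 = 2
  S[X_1,X_2] = ((0)·(2.6) + (2)·(-0.4) + (0)·(-3.4) + (-2)·(1.6) + (0)·(-0.4)) / 4 = -4/4 = -1
  S[X_2,X_2] = ((2.6)·(2.6) + (-0.4)·(-0.4) + (-3.4)·(-3.4) + (1.6)·(1.6) + (-0.4)·(-0.4)) / 4 = 21.2/4 = 5.3
  S = [[2, -1],
 [-1, 5.3]].

Step 3 — invert S. det(S) = 2·5.3 - (-1)² = 9.6.
  S^{-1} = (1/det) · [[d, -b], [-b, a]] = [[0.5521, 0.1042],
 [0.1042, 0.2083]].

Step 4 — quadratic form (x̄ - mu_0)^T · S^{-1} · (x̄ - mu_0):
  S^{-1} · (x̄ - mu_0) = (1.4896, -0.0208),
  (x̄ - mu_0)^T · [...] = (3)·(1.4896) + (-1.6)·(-0.0208) = 4.5021.

Step 5 — scale by n: T² = 5 · 4.5021 = 22.5104.

T² ≈ 22.5104
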